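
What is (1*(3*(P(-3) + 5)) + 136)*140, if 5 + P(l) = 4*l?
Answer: 14000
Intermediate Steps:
P(l) = -5 + 4*l
(1*(3*(P(-3) + 5)) + 136)*140 = (1*(3*((-5 + 4*(-3)) + 5)) + 136)*140 = (1*(3*((-5 - 12) + 5)) + 136)*140 = (1*(3*(-17 + 5)) + 136)*140 = (1*(3*(-12)) + 136)*140 = (1*(-36) + 136)*140 = (-36 + 136)*140 = 100*140 = 14000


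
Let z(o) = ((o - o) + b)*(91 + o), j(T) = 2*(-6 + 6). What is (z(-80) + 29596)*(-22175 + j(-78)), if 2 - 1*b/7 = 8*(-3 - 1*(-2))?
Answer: -673366050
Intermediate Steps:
j(T) = 0 (j(T) = 2*0 = 0)
b = 70 (b = 14 - 56*(-3 - 1*(-2)) = 14 - 56*(-3 + 2) = 14 - 56*(-1) = 14 - 7*(-8) = 14 + 56 = 70)
z(o) = 6370 + 70*o (z(o) = ((o - o) + 70)*(91 + o) = (0 + 70)*(91 + o) = 70*(91 + o) = 6370 + 70*o)
(z(-80) + 29596)*(-22175 + j(-78)) = ((6370 + 70*(-80)) + 29596)*(-22175 + 0) = ((6370 - 5600) + 29596)*(-22175) = (770 + 29596)*(-22175) = 30366*(-22175) = -673366050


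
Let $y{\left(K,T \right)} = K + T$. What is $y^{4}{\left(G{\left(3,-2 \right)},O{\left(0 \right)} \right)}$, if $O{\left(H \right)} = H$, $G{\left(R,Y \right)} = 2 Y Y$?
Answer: $4096$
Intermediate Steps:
$G{\left(R,Y \right)} = 2 Y^{2}$
$y^{4}{\left(G{\left(3,-2 \right)},O{\left(0 \right)} \right)} = \left(2 \left(-2\right)^{2} + 0\right)^{4} = \left(2 \cdot 4 + 0\right)^{4} = \left(8 + 0\right)^{4} = 8^{4} = 4096$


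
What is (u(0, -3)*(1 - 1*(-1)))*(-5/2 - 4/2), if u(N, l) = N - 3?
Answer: 27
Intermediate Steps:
u(N, l) = -3 + N
(u(0, -3)*(1 - 1*(-1)))*(-5/2 - 4/2) = ((-3 + 0)*(1 - 1*(-1)))*(-5/2 - 4/2) = (-3*(1 + 1))*(-5*½ - 4*½) = (-3*2)*(-5/2 - 2) = -6*(-9/2) = 27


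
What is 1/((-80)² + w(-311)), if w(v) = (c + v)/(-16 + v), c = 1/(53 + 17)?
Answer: 22890/146517769 ≈ 0.00015623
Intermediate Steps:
c = 1/70 ≈ 0.014286
w(v) = (1/70 + v)/(-16 + v)
1/((-80)² + w(-311)) = 1/((-80)² + (1/70 - 311)/(-16 - 311)) = 1/(6400 - 21769/70/(-327)) = 1/(6400 - 1/327*(-21769/70)) = 1/(6400 + 21769/22890) = 1/(146517769/22890) = 22890/146517769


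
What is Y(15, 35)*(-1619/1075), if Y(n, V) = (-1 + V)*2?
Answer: -110092/1075 ≈ -102.41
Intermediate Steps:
Y(n, V) = -2 + 2*V
Y(15, 35)*(-1619/1075) = (-2 + 2*35)*(-1619/1075) = (-2 + 70)*(-1619*1/1075) = 68*(-1619/1075) = -110092/1075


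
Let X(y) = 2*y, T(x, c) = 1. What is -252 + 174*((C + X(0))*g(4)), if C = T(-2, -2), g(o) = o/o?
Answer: -78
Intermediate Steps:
g(o) = 1
C = 1
-252 + 174*((C + X(0))*g(4)) = -252 + 174*((1 + 2*0)*1) = -252 + 174*((1 + 0)*1) = -252 + 174*(1*1) = -252 + 174*1 = -252 + 174 = -78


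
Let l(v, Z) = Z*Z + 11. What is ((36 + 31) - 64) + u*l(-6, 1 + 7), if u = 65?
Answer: 4878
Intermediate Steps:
l(v, Z) = 11 + Z² (l(v, Z) = Z² + 11 = 11 + Z²)
((36 + 31) - 64) + u*l(-6, 1 + 7) = ((36 + 31) - 64) + 65*(11 + (1 + 7)²) = (67 - 64) + 65*(11 + 8²) = 3 + 65*(11 + 64) = 3 + 65*75 = 3 + 4875 = 4878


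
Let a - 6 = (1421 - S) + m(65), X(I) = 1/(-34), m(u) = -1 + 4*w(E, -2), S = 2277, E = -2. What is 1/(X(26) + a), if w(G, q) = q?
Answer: -34/29207 ≈ -0.0011641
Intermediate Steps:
m(u) = -9 (m(u) = -1 + 4*(-2) = -1 - 8 = -9)
X(I) = -1/34
a = -859 (a = 6 + ((1421 - 1*2277) - 9) = 6 + ((1421 - 2277) - 9) = 6 + (-856 - 9) = 6 - 865 = -859)
1/(X(26) + a) = 1/(-1/34 - 859) = 1/(-29207/34) = -34/29207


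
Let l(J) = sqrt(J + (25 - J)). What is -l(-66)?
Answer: -5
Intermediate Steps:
l(J) = 5 (l(J) = sqrt(25) = 5)
-l(-66) = -1*5 = -5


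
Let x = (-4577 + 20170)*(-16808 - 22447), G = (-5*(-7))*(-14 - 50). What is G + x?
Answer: -612105455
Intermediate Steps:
G = -2240 (G = 35*(-64) = -2240)
x = -612103215 (x = 15593*(-39255) = -612103215)
G + x = -2240 - 612103215 = -612105455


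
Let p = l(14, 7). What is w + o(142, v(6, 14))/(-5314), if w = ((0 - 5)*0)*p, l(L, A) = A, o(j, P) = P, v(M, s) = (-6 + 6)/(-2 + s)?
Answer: 0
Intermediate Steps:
v(M, s) = 0 (v(M, s) = 0/(-2 + s) = 0)
p = 7
w = 0 (w = ((0 - 5)*0)*7 = -5*0*7 = 0*7 = 0)
w + o(142, v(6, 14))/(-5314) = 0 + 0/(-5314) = 0 + 0*(-1/5314) = 0 + 0 = 0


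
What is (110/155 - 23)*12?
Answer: -8292/31 ≈ -267.48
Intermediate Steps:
(110/155 - 23)*12 = (110*(1/155) - 23)*12 = (22/31 - 23)*12 = -691/31*12 = -8292/31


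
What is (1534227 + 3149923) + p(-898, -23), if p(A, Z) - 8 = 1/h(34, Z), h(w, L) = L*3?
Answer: 323206901/69 ≈ 4.6842e+6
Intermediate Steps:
h(w, L) = 3*L
p(A, Z) = 8 + 1/(3*Z)
(1534227 + 3149923) + p(-898, -23) = (1534227 + 3149923) + (8 + (⅓)/(-23)) = 4684150 + (8 + (⅓)*(-1/23)) = 4684150 + (8 - 1/69) = 4684150 + 551/69 = 323206901/69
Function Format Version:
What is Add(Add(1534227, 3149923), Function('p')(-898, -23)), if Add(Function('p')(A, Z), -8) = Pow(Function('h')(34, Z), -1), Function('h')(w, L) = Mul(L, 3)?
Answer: Rational(323206901, 69) ≈ 4.6842e+6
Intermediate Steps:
Function('h')(w, L) = Mul(3, L)
Function('p')(A, Z) = Add(8, Mul(Rational(1, 3), Pow(Z, -1))) (Function('p')(A, Z) = Add(8, Pow(Mul(3, Z), -1)) = Add(8, Mul(Rational(1, 3), Pow(Z, -1))))
Add(Add(1534227, 3149923), Function('p')(-898, -23)) = Add(Add(1534227, 3149923), Add(8, Mul(Rational(1, 3), Pow(-23, -1)))) = Add(4684150, Add(8, Mul(Rational(1, 3), Rational(-1, 23)))) = Add(4684150, Add(8, Rational(-1, 69))) = Add(4684150, Rational(551, 69)) = Rational(323206901, 69)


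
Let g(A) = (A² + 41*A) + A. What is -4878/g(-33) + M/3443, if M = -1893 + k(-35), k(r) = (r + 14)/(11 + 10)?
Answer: 163964/10329 ≈ 15.874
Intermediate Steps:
k(r) = ⅔ + r/21 (k(r) = (14 + r)/21 = (14 + r)*(1/21) = ⅔ + r/21)
M = -1894 (M = -1893 + (⅔ + (1/21)*(-35)) = -1893 + (⅔ - 5/3) = -1893 - 1 = -1894)
g(A) = A² + 42*A
-4878/g(-33) + M/3443 = -4878*(-1/(33*(42 - 33))) - 1894/3443 = -4878/((-33*9)) - 1894*1/3443 = -4878/(-297) - 1894/3443 = -4878*(-1/297) - 1894/3443 = 542/33 - 1894/3443 = 163964/10329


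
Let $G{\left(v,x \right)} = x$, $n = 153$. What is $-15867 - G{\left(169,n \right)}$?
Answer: $-16020$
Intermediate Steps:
$-15867 - G{\left(169,n \right)} = -15867 - 153 = -16020$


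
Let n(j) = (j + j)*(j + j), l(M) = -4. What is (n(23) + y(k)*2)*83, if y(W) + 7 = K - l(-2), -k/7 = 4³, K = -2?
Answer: 174798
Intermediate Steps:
n(j) = 4*j² (n(j) = (2*j)*(2*j) = 4*j²)
k = -448 (k = -7*4³ = -7*64 = -448)
y(W) = -5 (y(W) = -7 + (-2 - 1*(-4)) = -7 + (-2 + 4) = -7 + 2 = -5)
(n(23) + y(k)*2)*83 = (4*23² - 5*2)*83 = (4*529 - 10)*83 = (2116 - 10)*83 = 2106*83 = 174798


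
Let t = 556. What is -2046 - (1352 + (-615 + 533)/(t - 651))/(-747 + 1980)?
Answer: -239786732/117135 ≈ -2047.1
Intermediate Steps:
-2046 - (1352 + (-615 + 533)/(t - 651))/(-747 + 1980) = -2046 - (1352 + (-615 + 533)/(556 - 651))/(-747 + 1980) = -2046 - (1352 - 82/(-95))/1233 = -2046 - (1352 - 82*(-1/95))/1233 = -2046 - (1352 + 82/95)/1233 = -2046 - 128522/(95*1233) = -2046 - 1*128522/117135 = -2046 - 128522/117135 = -239786732/117135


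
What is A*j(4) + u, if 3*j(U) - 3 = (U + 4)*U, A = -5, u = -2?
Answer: -181/3 ≈ -60.333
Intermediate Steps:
j(U) = 1 + U*(4 + U)/3 (j(U) = 1 + ((U + 4)*U)/3 = 1 + ((4 + U)*U)/3 = 1 + (U*(4 + U))/3 = 1 + U*(4 + U)/3)
A*j(4) + u = -5*(1 + (⅓)*4² + (4/3)*4) - 2 = -5*(1 + (⅓)*16 + 16/3) - 2 = -5*(1 + 16/3 + 16/3) - 2 = -5*35/3 - 2 = -175/3 - 2 = -181/3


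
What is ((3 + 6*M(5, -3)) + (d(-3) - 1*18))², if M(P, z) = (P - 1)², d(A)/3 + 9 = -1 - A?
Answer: 3600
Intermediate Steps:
d(A) = -30 - 3*A (d(A) = -27 + 3*(-1 - A) = -27 + (-3 - 3*A) = -30 - 3*A)
M(P, z) = (-1 + P)²
((3 + 6*M(5, -3)) + (d(-3) - 1*18))² = ((3 + 6*(-1 + 5)²) + ((-30 - 3*(-3)) - 1*18))² = ((3 + 6*4²) + ((-30 + 9) - 18))² = ((3 + 6*16) + (-21 - 18))² = ((3 + 96) - 39)² = (99 - 39)² = 60² = 3600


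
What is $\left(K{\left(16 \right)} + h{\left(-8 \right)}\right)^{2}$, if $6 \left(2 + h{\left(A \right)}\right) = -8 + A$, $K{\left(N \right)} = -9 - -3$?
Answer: $\frac{1024}{9} \approx 113.78$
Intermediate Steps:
$K{\left(N \right)} = -6$ ($K{\left(N \right)} = -9 + 3 = -6$)
$h{\left(A \right)} = - \frac{10}{3} + \frac{A}{6}$ ($h{\left(A \right)} = -2 + \frac{-8 + A}{6} = -2 + \left(- \frac{4}{3} + \frac{A}{6}\right) = - \frac{10}{3} + \frac{A}{6}$)
$\left(K{\left(16 \right)} + h{\left(-8 \right)}\right)^{2} = \left(-6 + \left(- \frac{10}{3} + \frac{1}{6} \left(-8\right)\right)\right)^{2} = \left(-6 - \frac{14}{3}\right)^{2} = \left(- \frac{32}{3}\right)^{2} = \frac{1024}{9}$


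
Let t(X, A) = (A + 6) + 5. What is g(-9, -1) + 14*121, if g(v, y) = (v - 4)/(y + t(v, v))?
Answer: 1681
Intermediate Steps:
t(X, A) = 11 + A (t(X, A) = (6 + A) + 5 = 11 + A)
g(v, y) = (-4 + v)/(11 + v + y) (g(v, y) = (v - 4)/(y + (11 + v)) = (-4 + v)/(11 + v + y))
g(-9, -1) + 14*121 = (-4 - 9)/(11 - 9 - 1) + 14*121 = -13/1 + 1694 = 1*(-13) + 1694 = -13 + 1694 = 1681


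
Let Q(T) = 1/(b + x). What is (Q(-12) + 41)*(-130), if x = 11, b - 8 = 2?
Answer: -112060/21 ≈ -5336.2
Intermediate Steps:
b = 10 (b = 8 + 2 = 10)
Q(T) = 1/21 (Q(T) = 1/(10 + 11) = 1/21)
(Q(-12) + 41)*(-130) = (1/21 + 41)*(-130) = (862/21)*(-130) = -112060/21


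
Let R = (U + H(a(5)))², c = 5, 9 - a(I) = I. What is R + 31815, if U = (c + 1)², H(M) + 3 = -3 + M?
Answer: 32971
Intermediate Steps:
a(I) = 9 - I
H(M) = -6 + M (H(M) = -3 + (-3 + M) = -6 + M)
U = 36 (U = (5 + 1)² = 6² = 36)
R = 1156 (R = (36 + (-6 + (9 - 1*5)))² = (36 + (-6 + (9 - 5)))² = (36 + (-6 + 4))² = (36 - 2)² = 34² = 1156)
R + 31815 = 1156 + 31815 = 32971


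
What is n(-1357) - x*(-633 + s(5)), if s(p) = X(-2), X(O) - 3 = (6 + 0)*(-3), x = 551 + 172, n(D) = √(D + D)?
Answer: 468504 + I*√2714 ≈ 4.685e+5 + 52.096*I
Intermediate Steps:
n(D) = √2*√D (n(D) = √(2*D) = √2*√D)
x = 723
X(O) = -15 (X(O) = 3 + (6 + 0)*(-3) = 3 + 6*(-3) = 3 - 18 = -15)
s(p) = -15
n(-1357) - x*(-633 + s(5)) = √2*√(-1357) - 723*(-633 - 15) = √2*(I*√1357) - 723*(-648) = I*√2714 - 1*(-468504) = I*√2714 + 468504 = 468504 + I*√2714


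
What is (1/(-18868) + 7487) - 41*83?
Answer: 77056911/18868 ≈ 4084.0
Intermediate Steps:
(1/(-18868) + 7487) - 41*83 = (-1/18868 + 7487) - 3403 = 141264715/18868 - 3403 = 77056911/18868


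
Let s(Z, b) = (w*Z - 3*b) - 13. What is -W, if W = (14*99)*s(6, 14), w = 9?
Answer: 1386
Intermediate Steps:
s(Z, b) = -13 - 3*b + 9*Z (s(Z, b) = (9*Z - 3*b) - 13 = (-3*b + 9*Z) - 13 = -13 - 3*b + 9*Z)
W = -1386 (W = (14*99)*(-13 - 3*14 + 9*6) = 1386*(-13 - 42 + 54) = 1386*(-1) = -1386)
-W = -1*(-1386) = 1386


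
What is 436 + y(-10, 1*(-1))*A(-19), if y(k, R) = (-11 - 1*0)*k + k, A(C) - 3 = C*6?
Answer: -10664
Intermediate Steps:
A(C) = 3 + 6*C (A(C) = 3 + C*6 = 3 + 6*C)
y(k, R) = -10*k (y(k, R) = (-11 + 0)*k + k = -11*k + k = -10*k)
436 + y(-10, 1*(-1))*A(-19) = 436 + (-10*(-10))*(3 + 6*(-19)) = 436 + 100*(3 - 114) = 436 + 100*(-111) = 436 - 11100 = -10664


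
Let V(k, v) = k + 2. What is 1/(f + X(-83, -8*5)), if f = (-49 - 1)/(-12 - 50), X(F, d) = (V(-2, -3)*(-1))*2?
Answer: 31/25 ≈ 1.2400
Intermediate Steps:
V(k, v) = 2 + k
X(F, d) = 0 (X(F, d) = ((2 - 2)*(-1))*2 = (0*(-1))*2 = 0*2 = 0)
f = 25/31 (f = -50/(-62) = -50*(-1/62) = 25/31 ≈ 0.80645)
1/(f + X(-83, -8*5)) = 1/(25/31 + 0) = 1/(25/31) = 31/25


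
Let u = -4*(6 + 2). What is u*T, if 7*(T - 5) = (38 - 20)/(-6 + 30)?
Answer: -1144/7 ≈ -163.43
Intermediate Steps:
u = -32 (u = -4*8 = -32)
T = 143/28 (T = 5 + ((38 - 20)/(-6 + 30))/7 = 5 + (18/24)/7 = 5 + (18*(1/24))/7 = 5 + (⅐)*(¾) = 5 + 3/28 = 143/28 ≈ 5.1071)
u*T = -32*143/28 = -1144/7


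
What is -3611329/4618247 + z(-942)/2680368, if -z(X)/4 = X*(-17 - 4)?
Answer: -418546805737/515775061454 ≈ -0.81149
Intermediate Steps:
z(X) = 84*X (z(X) = -4*X*(-17 - 4) = -4*X*(-21) = -(-84)*X = 84*X)
-3611329/4618247 + z(-942)/2680368 = -3611329/4618247 + (84*(-942))/2680368 = -3611329*1/4618247 - 79128*1/2680368 = -3611329/4618247 - 3297/111682 = -418546805737/515775061454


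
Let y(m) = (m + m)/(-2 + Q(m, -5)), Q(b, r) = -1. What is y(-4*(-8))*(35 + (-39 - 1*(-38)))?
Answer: -2176/3 ≈ -725.33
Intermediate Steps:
y(m) = -2*m/3 (y(m) = (m + m)/(-2 - 1) = (2*m)/(-3) = (2*m)*(-⅓) = -2*m/3)
y(-4*(-8))*(35 + (-39 - 1*(-38))) = (-(-8)*(-8)/3)*(35 + (-39 - 1*(-38))) = (-⅔*32)*(35 + (-39 + 38)) = -64*(35 - 1)/3 = -64/3*34 = -2176/3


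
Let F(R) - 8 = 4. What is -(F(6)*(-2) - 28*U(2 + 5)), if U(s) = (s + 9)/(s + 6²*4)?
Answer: 4072/151 ≈ 26.967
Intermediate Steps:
F(R) = 12 (F(R) = 8 + 4 = 12)
U(s) = (9 + s)/(144 + s) (U(s) = (9 + s)/(s + 36*4) = (9 + s)/(s + 144) = (9 + s)/(144 + s))
-(F(6)*(-2) - 28*U(2 + 5)) = -(12*(-2) - 28*(9 + (2 + 5))/(144 + (2 + 5))) = -(-24 - 28*(9 + 7)/(144 + 7)) = -(-24 - 28*16/151) = -(-24 - 448/151) = -1*(-4072/151) = 4072/151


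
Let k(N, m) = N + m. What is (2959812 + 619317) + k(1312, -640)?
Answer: 3579801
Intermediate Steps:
(2959812 + 619317) + k(1312, -640) = (2959812 + 619317) + (1312 - 640) = 3579129 + 672 = 3579801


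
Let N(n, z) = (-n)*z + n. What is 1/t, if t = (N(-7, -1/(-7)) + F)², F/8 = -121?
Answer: 1/948676 ≈ 1.0541e-6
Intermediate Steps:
F = -968 (F = 8*(-121) = -968)
N(n, z) = n - n*z (N(n, z) = -n*z + n = n - n*z)
t = 948676 (t = (-7*(1 - (-1)/(-7)) - 968)² = (-7*(1 - (-1)*(-1)/7) - 968)² = (-7*(1 - 1*⅐) - 968)² = (-7*(1 - ⅐) - 968)² = (-7*6/7 - 968)² = (-6 - 968)² = (-974)² = 948676)
1/t = 1/948676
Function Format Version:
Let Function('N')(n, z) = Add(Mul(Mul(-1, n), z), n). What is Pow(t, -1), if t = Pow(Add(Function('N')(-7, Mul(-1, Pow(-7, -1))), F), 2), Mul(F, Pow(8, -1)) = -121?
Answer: Rational(1, 948676) ≈ 1.0541e-6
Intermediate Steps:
F = -968 (F = Mul(8, -121) = -968)
Function('N')(n, z) = Add(n, Mul(-1, n, z)) (Function('N')(n, z) = Add(Mul(-1, n, z), n) = Add(n, Mul(-1, n, z)))
t = 948676 (t = Pow(Add(Mul(-7, Add(1, Mul(-1, Mul(-1, Pow(-7, -1))))), -968), 2) = Pow(Add(Mul(-7, Add(1, Mul(-1, Mul(-1, Rational(-1, 7))))), -968), 2) = Pow(Add(Mul(-7, Add(1, Mul(-1, Rational(1, 7)))), -968), 2) = Pow(Add(Mul(-7, Add(1, Rational(-1, 7))), -968), 2) = Pow(Add(Mul(-7, Rational(6, 7)), -968), 2) = Pow(Add(-6, -968), 2) = Pow(-974, 2) = 948676)
Pow(t, -1) = Pow(948676, -1) = Rational(1, 948676)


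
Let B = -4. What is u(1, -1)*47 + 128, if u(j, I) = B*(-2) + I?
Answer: 457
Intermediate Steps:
u(j, I) = 8 + I (u(j, I) = -4*(-2) + I = 8 + I)
u(1, -1)*47 + 128 = (8 - 1)*47 + 128 = 7*47 + 128 = 329 + 128 = 457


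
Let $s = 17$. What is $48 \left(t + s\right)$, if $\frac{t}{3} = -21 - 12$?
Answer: $-3936$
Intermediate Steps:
$t = -99$ ($t = 3 \left(-21 - 12\right) = 3 \left(-33\right) = -99$)
$48 \left(t + s\right) = 48 \left(-99 + 17\right) = 48 \left(-82\right) = -3936$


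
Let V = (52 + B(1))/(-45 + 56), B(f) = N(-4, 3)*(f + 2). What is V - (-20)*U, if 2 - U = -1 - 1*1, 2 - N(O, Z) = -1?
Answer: 941/11 ≈ 85.545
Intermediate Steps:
N(O, Z) = 3 (N(O, Z) = 2 - 1*(-1) = 2 + 1 = 3)
U = 4 (U = 2 - (-1 - 1*1) = 2 - (-1 - 1) = 2 - 1*(-2) = 2 + 2 = 4)
B(f) = 6 + 3*f (B(f) = 3*(f + 2) = 3*(2 + f) = 6 + 3*f)
V = 61/11 (V = (52 + (6 + 3*1))/(-45 + 56) = (52 + (6 + 3))/11 = (52 + 9)*(1/11) = 61*(1/11) = 61/11 ≈ 5.5455)
V - (-20)*U = 61/11 - (-20)*4 = 61/11 - 4*(-20) = 61/11 + 80 = 941/11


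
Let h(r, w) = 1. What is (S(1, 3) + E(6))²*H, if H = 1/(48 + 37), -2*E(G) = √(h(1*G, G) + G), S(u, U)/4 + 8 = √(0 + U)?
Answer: (64 + √7 - 8*√3)²/340 ≈ 8.1962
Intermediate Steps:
S(u, U) = -32 + 4*√U (S(u, U) = -32 + 4*√(0 + U) = -32 + 4*√U)
E(G) = -√(1 + G)/2
H = 1/85 ≈ 0.011765
(S(1, 3) + E(6))²*H = ((-32 + 4*√3) - √(1 + 6)/2)²*(1/85) = ((-32 + 4*√3) - √7/2)²*(1/85) = (-32 + 4*√3 - √7/2)²*(1/85) = (-32 + 4*√3 - √7/2)²/85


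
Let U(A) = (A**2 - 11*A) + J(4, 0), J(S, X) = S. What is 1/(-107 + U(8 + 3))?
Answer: -1/103 ≈ -0.0097087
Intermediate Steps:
U(A) = 4 + A**2 - 11*A (U(A) = (A**2 - 11*A) + 4 = 4 + A**2 - 11*A)
1/(-107 + U(8 + 3)) = 1/(-107 + (4 + (8 + 3)**2 - 11*(8 + 3))) = 1/(-107 + (4 + 11**2 - 11*11)) = 1/(-107 + (4 + 121 - 121)) = 1/(-107 + 4) = 1/(-103) = -1/103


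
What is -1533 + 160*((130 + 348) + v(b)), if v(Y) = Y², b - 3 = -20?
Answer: 121187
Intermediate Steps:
b = -17 (b = 3 - 20 = -17)
-1533 + 160*((130 + 348) + v(b)) = -1533 + 160*((130 + 348) + (-17)²) = -1533 + 160*(478 + 289) = -1533 + 160*767 = -1533 + 122720 = 121187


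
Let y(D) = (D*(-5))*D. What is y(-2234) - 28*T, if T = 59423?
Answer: -26617624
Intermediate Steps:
y(D) = -5*D² (y(D) = (-5*D)*D = -5*D²)
y(-2234) - 28*T = -5*(-2234)² - 28*59423 = -5*4990756 - 1663844 = -24953780 - 1663844 = -26617624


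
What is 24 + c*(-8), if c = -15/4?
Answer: 54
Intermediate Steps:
c = -15/4 (c = -15*¼ = -15/4 ≈ -3.7500)
24 + c*(-8) = 24 - 15/4*(-8) = 24 + 30 = 54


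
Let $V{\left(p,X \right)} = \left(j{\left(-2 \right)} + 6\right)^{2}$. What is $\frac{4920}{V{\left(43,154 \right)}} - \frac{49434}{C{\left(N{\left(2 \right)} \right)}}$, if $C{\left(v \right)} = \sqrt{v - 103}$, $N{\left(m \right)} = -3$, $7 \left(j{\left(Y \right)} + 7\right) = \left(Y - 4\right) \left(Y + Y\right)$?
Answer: $\frac{241080}{289} + \frac{24717 i \sqrt{106}}{53} \approx 834.19 + 4801.5 i$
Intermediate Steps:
$j{\left(Y \right)} = -7 + \frac{2 Y \left(-4 + Y\right)}{7}$ ($j{\left(Y \right)} = -7 + \frac{\left(Y - 4\right) \left(Y + Y\right)}{7} = -7 + \frac{\left(-4 + Y\right) 2 Y}{7} = -7 + \frac{2 Y \left(-4 + Y\right)}{7}$)
$C{\left(v \right)} = \sqrt{-103 + v}$
$V{\left(p,X \right)} = \frac{289}{49}$ ($V{\left(p,X \right)} = \left(\left(-7 - - \frac{16}{7} + \frac{2 \left(-2\right)^{2}}{7}\right) + 6\right)^{2} = \left(\left(-7 + \frac{16}{7} + \frac{2}{7} \cdot 4\right) + 6\right)^{2} = \left(\left(-7 + \frac{16}{7} + \frac{8}{7}\right) + 6\right)^{2} = \left(- \frac{25}{7} + 6\right)^{2} = \left(\frac{17}{7}\right)^{2} = \frac{289}{49}$)
$\frac{4920}{V{\left(43,154 \right)}} - \frac{49434}{C{\left(N{\left(2 \right)} \right)}} = \frac{4920}{\frac{289}{49}} - \frac{49434}{\sqrt{-103 - 3}} = 4920 \cdot \frac{49}{289} - \frac{49434}{\sqrt{-106}} = \frac{241080}{289} - \frac{49434}{i \sqrt{106}} = \frac{241080}{289} - 49434 \left(- \frac{i \sqrt{106}}{106}\right) = \frac{241080}{289} + \frac{24717 i \sqrt{106}}{53}$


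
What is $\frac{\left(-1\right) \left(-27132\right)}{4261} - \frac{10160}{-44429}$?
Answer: $\frac{1248739388}{189311969} \approx 6.5962$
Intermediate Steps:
$\frac{\left(-1\right) \left(-27132\right)}{4261} - \frac{10160}{-44429} = 27132 \cdot \frac{1}{4261} - - \frac{10160}{44429} = \frac{27132}{4261} + \frac{10160}{44429} = \frac{1248739388}{189311969}$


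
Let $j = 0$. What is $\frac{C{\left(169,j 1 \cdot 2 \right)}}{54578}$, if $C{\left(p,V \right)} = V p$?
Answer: $0$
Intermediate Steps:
$\frac{C{\left(169,j 1 \cdot 2 \right)}}{54578} = \frac{0 \cdot 1 \cdot 2 \cdot 169}{54578} = 0 \cdot 2 \cdot 169 \cdot \frac{1}{54578} = 0 \cdot 169 \cdot \frac{1}{54578} = 0 \cdot \frac{1}{54578} = 0$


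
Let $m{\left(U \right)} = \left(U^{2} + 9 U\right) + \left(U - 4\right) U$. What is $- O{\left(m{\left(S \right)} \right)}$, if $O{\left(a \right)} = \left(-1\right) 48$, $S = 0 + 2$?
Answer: $48$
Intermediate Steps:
$S = 2$
$m{\left(U \right)} = U^{2} + 9 U + U \left(-4 + U\right)$ ($m{\left(U \right)} = \left(U^{2} + 9 U\right) + \left(-4 + U\right) U = \left(U^{2} + 9 U\right) + U \left(-4 + U\right) = U^{2} + 9 U + U \left(-4 + U\right)$)
$O{\left(a \right)} = -48$
$- O{\left(m{\left(S \right)} \right)} = \left(-1\right) \left(-48\right) = 48$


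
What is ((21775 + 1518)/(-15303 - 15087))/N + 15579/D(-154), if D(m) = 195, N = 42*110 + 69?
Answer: 147998857397/1852483230 ≈ 79.892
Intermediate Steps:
N = 4689 (N = 4620 + 69 = 4689)
((21775 + 1518)/(-15303 - 15087))/N + 15579/D(-154) = ((21775 + 1518)/(-15303 - 15087))/4689 + 15579/195 = (23293/(-30390))*(1/4689) + 15579*(1/195) = (23293*(-1/30390))*(1/4689) + 5193/65 = -23293/30390*1/4689 + 5193/65 = -23293/142498710 + 5193/65 = 147998857397/1852483230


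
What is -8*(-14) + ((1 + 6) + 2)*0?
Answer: 112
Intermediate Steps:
-8*(-14) + ((1 + 6) + 2)*0 = 112 + (7 + 2)*0 = 112 + 9*0 = 112 + 0 = 112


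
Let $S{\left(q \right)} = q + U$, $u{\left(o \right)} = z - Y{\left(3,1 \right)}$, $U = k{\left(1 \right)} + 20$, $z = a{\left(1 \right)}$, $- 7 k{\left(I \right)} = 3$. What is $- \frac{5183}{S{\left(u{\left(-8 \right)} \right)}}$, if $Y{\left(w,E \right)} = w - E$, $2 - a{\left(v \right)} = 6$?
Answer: $- \frac{36281}{95} \approx -381.91$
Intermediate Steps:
$a{\left(v \right)} = -4$ ($a{\left(v \right)} = 2 - 6 = -4$)
$k{\left(I \right)} = - \frac{3}{7}$ ($k{\left(I \right)} = \left(- \frac{1}{7}\right) 3 = - \frac{3}{7}$)
$z = -4$
$U = \frac{137}{7}$ ($U = - \frac{3}{7} + 20 = \frac{137}{7} \approx 19.571$)
$u{\left(o \right)} = -6$ ($u{\left(o \right)} = -4 - \left(3 - 1\right) = -4 - 2 = -6$)
$S{\left(q \right)} = \frac{137}{7} + q$ ($S{\left(q \right)} = q + \frac{137}{7} = \frac{137}{7} + q$)
$- \frac{5183}{S{\left(u{\left(-8 \right)} \right)}} = - \frac{5183}{\frac{137}{7} - 6} = - \frac{5183}{\frac{95}{7}} = \left(-5183\right) \frac{7}{95} = - \frac{36281}{95}$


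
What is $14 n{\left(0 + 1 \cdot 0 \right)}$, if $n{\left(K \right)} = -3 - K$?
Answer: $-42$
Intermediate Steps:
$14 n{\left(0 + 1 \cdot 0 \right)} = 14 \left(-3 - \left(0 + 1 \cdot 0\right)\right) = 14 \left(-3 - \left(0 + 0\right)\right) = 14 \left(-3 - 0\right) = 14 \left(-3 + 0\right) = 14 \left(-3\right) = -42$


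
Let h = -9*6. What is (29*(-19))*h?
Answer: 29754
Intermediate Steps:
h = -54
(29*(-19))*h = (29*(-19))*(-54) = -551*(-54) = 29754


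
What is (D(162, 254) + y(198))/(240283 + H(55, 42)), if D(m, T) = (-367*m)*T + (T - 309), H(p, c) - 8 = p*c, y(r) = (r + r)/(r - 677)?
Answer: -7233557105/116205879 ≈ -62.248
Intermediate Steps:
y(r) = 2*r/(-677 + r) (y(r) = (2*r)/(-677 + r) = 2*r/(-677 + r))
H(p, c) = 8 + c*p (H(p, c) = 8 + p*c = 8 + c*p)
D(m, T) = -309 + T - 367*T*m (D(m, T) = -367*T*m + (-309 + T) = -309 + T - 367*T*m)
(D(162, 254) + y(198))/(240283 + H(55, 42)) = ((-309 + 254 - 367*254*162) + 2*198/(-677 + 198))/(240283 + (8 + 42*55)) = ((-309 + 254 - 15101316) + 2*198/(-479))/(240283 + (8 + 2310)) = (-15101371 + 2*198*(-1/479))/(240283 + 2318) = (-15101371 - 396/479)/242601 = -7233557105/479*1/242601 = -7233557105/116205879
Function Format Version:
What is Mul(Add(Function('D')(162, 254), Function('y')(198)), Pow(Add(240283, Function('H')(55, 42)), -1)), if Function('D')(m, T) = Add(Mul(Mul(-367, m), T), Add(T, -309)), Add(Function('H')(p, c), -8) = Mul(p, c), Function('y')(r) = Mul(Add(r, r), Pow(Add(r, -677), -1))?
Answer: Rational(-7233557105, 116205879) ≈ -62.248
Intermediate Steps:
Function('y')(r) = Mul(2, r, Pow(Add(-677, r), -1)) (Function('y')(r) = Mul(Mul(2, r), Pow(Add(-677, r), -1)) = Mul(2, r, Pow(Add(-677, r), -1)))
Function('H')(p, c) = Add(8, Mul(c, p)) (Function('H')(p, c) = Add(8, Mul(p, c)) = Add(8, Mul(c, p)))
Function('D')(m, T) = Add(-309, T, Mul(-367, T, m)) (Function('D')(m, T) = Add(Mul(-367, T, m), Add(-309, T)) = Add(-309, T, Mul(-367, T, m)))
Mul(Add(Function('D')(162, 254), Function('y')(198)), Pow(Add(240283, Function('H')(55, 42)), -1)) = Mul(Add(Add(-309, 254, Mul(-367, 254, 162)), Mul(2, 198, Pow(Add(-677, 198), -1))), Pow(Add(240283, Add(8, Mul(42, 55))), -1)) = Mul(Add(Add(-309, 254, -15101316), Mul(2, 198, Pow(-479, -1))), Pow(Add(240283, Add(8, 2310)), -1)) = Mul(Add(-15101371, Mul(2, 198, Rational(-1, 479))), Pow(Add(240283, 2318), -1)) = Mul(Add(-15101371, Rational(-396, 479)), Pow(242601, -1)) = Mul(Rational(-7233557105, 479), Rational(1, 242601)) = Rational(-7233557105, 116205879)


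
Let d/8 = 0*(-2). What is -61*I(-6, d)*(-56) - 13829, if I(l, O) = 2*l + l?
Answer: -75317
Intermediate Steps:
d = 0 (d = 8*(0*(-2)) = 8*0 = 0)
I(l, O) = 3*l
-61*I(-6, d)*(-56) - 13829 = -183*(-6)*(-56) - 13829 = -61*(-18)*(-56) - 13829 = 1098*(-56) - 13829 = -61488 - 13829 = -75317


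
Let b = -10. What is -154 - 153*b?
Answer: 1376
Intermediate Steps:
-154 - 153*b = -154 - 153*(-10) = -154 + 1530 = 1376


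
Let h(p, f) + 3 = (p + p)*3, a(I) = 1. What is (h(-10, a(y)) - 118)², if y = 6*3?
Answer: 32761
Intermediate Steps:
y = 18
h(p, f) = -3 + 6*p (h(p, f) = -3 + (p + p)*3 = -3 + (2*p)*3 = -3 + 6*p)
(h(-10, a(y)) - 118)² = ((-3 + 6*(-10)) - 118)² = ((-3 - 60) - 118)² = (-63 - 118)² = (-181)² = 32761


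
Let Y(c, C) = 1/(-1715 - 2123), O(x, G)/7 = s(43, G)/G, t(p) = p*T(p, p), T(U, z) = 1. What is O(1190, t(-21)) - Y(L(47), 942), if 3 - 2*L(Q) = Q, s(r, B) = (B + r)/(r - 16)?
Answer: -84355/310878 ≈ -0.27134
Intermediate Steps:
s(r, B) = (B + r)/(-16 + r)
L(Q) = 3/2 - Q/2
t(p) = p (t(p) = p*1 = p)
O(x, G) = 7*(43/27 + G/27)/G (O(x, G) = 7*(((G + 43)/(-16 + 43))/G) = 7*(((43 + G)/27)/G) = 7*((43/27 + G/27)/G) = 7*(43/27 + G/27)/G)
Y(c, C) = -1/3838 (Y(c, C) = 1/(-3838) = -1/3838)
O(1190, t(-21)) - Y(L(47), 942) = (7/27)*(43 - 21)/(-21) - 1*(-1/3838) = (7/27)*(-1/21)*22 + 1/3838 = -22/81 + 1/3838 = -84355/310878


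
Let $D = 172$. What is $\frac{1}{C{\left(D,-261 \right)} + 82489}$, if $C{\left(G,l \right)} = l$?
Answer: $\frac{1}{82228} \approx 1.2161 \cdot 10^{-5}$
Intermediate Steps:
$\frac{1}{C{\left(D,-261 \right)} + 82489} = \frac{1}{-261 + 82489} = \frac{1}{82228}$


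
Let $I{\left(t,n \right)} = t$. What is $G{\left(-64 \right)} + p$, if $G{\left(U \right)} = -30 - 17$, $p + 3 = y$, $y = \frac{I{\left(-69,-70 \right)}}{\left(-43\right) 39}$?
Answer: $- \frac{27927}{559} \approx -49.959$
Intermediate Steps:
$y = \frac{23}{559}$ ($y = - \frac{69}{\left(-43\right) 39} = - \frac{69}{-1677} = \left(-69\right) \left(- \frac{1}{1677}\right) = \frac{23}{559} \approx 0.041145$)
$p = - \frac{1654}{559}$ ($p = -3 + \frac{23}{559} = - \frac{1654}{559} \approx -2.9589$)
$G{\left(U \right)} = -47$
$G{\left(-64 \right)} + p = -47 - \frac{1654}{559} = - \frac{27927}{559}$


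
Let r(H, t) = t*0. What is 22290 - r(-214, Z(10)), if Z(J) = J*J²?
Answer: 22290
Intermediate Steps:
Z(J) = J³
r(H, t) = 0
22290 - r(-214, Z(10)) = 22290 - 1*0 = 22290 + 0 = 22290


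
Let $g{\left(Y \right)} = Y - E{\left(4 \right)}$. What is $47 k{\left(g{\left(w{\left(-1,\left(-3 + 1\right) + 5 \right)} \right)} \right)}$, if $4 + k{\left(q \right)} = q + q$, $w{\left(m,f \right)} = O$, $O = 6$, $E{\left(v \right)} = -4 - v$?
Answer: $1128$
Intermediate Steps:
$w{\left(m,f \right)} = 6$
$g{\left(Y \right)} = 8 + Y$ ($g{\left(Y \right)} = Y - \left(-4 - 4\right) = Y - -8 = Y + 8 = 8 + Y$)
$k{\left(q \right)} = -4 + 2 q$ ($k{\left(q \right)} = -4 + \left(q + q\right) = -4 + 2 q$)
$47 k{\left(g{\left(w{\left(-1,\left(-3 + 1\right) + 5 \right)} \right)} \right)} = 47 \left(-4 + 2 \left(8 + 6\right)\right) = 47 \left(-4 + 2 \cdot 14\right) = 47 \left(-4 + 28\right) = 47 \cdot 24 = 1128$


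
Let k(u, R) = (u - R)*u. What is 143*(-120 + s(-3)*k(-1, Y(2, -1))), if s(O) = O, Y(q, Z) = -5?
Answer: -15444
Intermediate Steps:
k(u, R) = u*(u - R)
143*(-120 + s(-3)*k(-1, Y(2, -1))) = 143*(-120 - (-3)*(-1 - 1*(-5))) = 143*(-120 - (-3)*(-1 + 5)) = 143*(-120 - (-3)*4) = 143*(-120 - 3*(-4)) = 143*(-120 + 12) = 143*(-108) = -15444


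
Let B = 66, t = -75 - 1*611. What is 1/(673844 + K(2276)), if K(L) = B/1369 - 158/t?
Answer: 469567/316415036337 ≈ 1.4840e-6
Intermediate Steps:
t = -686 (t = -75 - 611 = -686)
K(L) = 130789/469567 (K(L) = 66/1369 - 158/(-686) = 66*(1/1369) - 158*(-1/686) = 66/1369 + 79/343 = 130789/469567)
1/(673844 + K(2276)) = 1/(673844 + 130789/469567) = 1/(316415036337/469567) = 469567/316415036337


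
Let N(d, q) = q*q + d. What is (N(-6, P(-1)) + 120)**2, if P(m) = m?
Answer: 13225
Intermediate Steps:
N(d, q) = d + q**2 (N(d, q) = q**2 + d = d + q**2)
(N(-6, P(-1)) + 120)**2 = ((-6 + (-1)**2) + 120)**2 = ((-6 + 1) + 120)**2 = (-5 + 120)**2 = 115**2 = 13225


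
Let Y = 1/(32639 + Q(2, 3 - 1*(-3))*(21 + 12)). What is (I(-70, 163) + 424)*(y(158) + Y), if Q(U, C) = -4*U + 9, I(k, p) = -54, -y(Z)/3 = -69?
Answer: 1251174425/16336 ≈ 76590.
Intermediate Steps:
y(Z) = 207 (y(Z) = -3*(-69) = 207)
Q(U, C) = 9 - 4*U
Y = 1/32672 (Y = 1/(32639 + (9 - 4*2)*(21 + 12)) = 1/(32639 + (9 - 8)*33) = 1/(32639 + 1*33) = 1/(32639 + 33) = 1/32672 ≈ 3.0607e-5)
(I(-70, 163) + 424)*(y(158) + Y) = (-54 + 424)*(207 + 1/32672) = 370*(6763105/32672) = 1251174425/16336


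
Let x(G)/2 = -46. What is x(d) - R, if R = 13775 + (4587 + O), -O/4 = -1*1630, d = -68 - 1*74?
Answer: -24974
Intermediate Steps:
d = -142 (d = -68 - 74 = -142)
x(G) = -92 (x(G) = 2*(-46) = -92)
O = 6520 (O = -(-4)*1630 = -4*(-1630) = 6520)
R = 24882 (R = 13775 + (4587 + 6520) = 13775 + 11107 = 24882)
x(d) - R = -92 - 1*24882 = -92 - 24882 = -24974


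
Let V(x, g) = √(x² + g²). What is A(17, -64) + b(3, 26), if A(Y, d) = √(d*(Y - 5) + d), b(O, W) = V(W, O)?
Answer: √685 + 8*I*√13 ≈ 26.173 + 28.844*I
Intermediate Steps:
V(x, g) = √(g² + x²)
b(O, W) = √(O² + W²)
A(Y, d) = √(d + d*(-5 + Y)) (A(Y, d) = √(d*(-5 + Y) + d) = √(d + d*(-5 + Y)))
A(17, -64) + b(3, 26) = √(-64*(-4 + 17)) + √(3² + 26²) = √(-64*13) + √(9 + 676) = √(-832) + √685 = 8*I*√13 + √685 = √685 + 8*I*√13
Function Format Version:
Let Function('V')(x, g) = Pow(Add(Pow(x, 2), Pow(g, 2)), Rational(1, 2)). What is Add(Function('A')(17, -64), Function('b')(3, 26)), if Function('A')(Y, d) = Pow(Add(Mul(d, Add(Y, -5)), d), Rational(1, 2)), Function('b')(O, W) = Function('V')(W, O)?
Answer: Add(Pow(685, Rational(1, 2)), Mul(8, I, Pow(13, Rational(1, 2)))) ≈ Add(26.173, Mul(28.844, I))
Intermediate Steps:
Function('V')(x, g) = Pow(Add(Pow(g, 2), Pow(x, 2)), Rational(1, 2))
Function('b')(O, W) = Pow(Add(Pow(O, 2), Pow(W, 2)), Rational(1, 2))
Function('A')(Y, d) = Pow(Add(d, Mul(d, Add(-5, Y))), Rational(1, 2)) (Function('A')(Y, d) = Pow(Add(Mul(d, Add(-5, Y)), d), Rational(1, 2)) = Pow(Add(d, Mul(d, Add(-5, Y))), Rational(1, 2)))
Add(Function('A')(17, -64), Function('b')(3, 26)) = Add(Pow(Mul(-64, Add(-4, 17)), Rational(1, 2)), Pow(Add(Pow(3, 2), Pow(26, 2)), Rational(1, 2))) = Add(Pow(Mul(-64, 13), Rational(1, 2)), Pow(Add(9, 676), Rational(1, 2))) = Add(Pow(-832, Rational(1, 2)), Pow(685, Rational(1, 2))) = Add(Mul(8, I, Pow(13, Rational(1, 2))), Pow(685, Rational(1, 2))) = Add(Pow(685, Rational(1, 2)), Mul(8, I, Pow(13, Rational(1, 2))))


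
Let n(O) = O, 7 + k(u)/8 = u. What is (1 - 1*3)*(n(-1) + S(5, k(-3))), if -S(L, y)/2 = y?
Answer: -318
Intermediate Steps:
k(u) = -56 + 8*u
S(L, y) = -2*y
(1 - 1*3)*(n(-1) + S(5, k(-3))) = (1 - 1*3)*(-1 - 2*(-56 + 8*(-3))) = (1 - 3)*(-1 - 2*(-56 - 24)) = -2*(-1 - 2*(-80)) = -2*(-1 + 160) = -2*159 = -318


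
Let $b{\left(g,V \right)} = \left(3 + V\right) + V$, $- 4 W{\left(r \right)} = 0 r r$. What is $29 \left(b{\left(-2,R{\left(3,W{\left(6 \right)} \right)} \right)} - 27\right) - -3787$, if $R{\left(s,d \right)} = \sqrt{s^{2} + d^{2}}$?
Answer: $3265$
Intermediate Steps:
$W{\left(r \right)} = 0$ ($W{\left(r \right)} = - \frac{0 r r}{4} = - \frac{0 r}{4} = \left(- \frac{1}{4}\right) 0 = 0$)
$R{\left(s,d \right)} = \sqrt{d^{2} + s^{2}}$
$b{\left(g,V \right)} = 3 + 2 V$
$29 \left(b{\left(-2,R{\left(3,W{\left(6 \right)} \right)} \right)} - 27\right) - -3787 = 29 \left(\left(3 + 2 \sqrt{0^{2} + 3^{2}}\right) - 27\right) - -3787 = 29 \left(\left(3 + 2 \sqrt{0 + 9}\right) - 27\right) + 3787 = 29 \left(\left(3 + 2 \sqrt{9}\right) - 27\right) + 3787 = 29 \left(\left(3 + 2 \cdot 3\right) - 27\right) + 3787 = 29 \left(\left(3 + 6\right) - 27\right) + 3787 = 29 \left(9 - 27\right) + 3787 = 29 \left(-18\right) + 3787 = -522 + 3787 = 3265$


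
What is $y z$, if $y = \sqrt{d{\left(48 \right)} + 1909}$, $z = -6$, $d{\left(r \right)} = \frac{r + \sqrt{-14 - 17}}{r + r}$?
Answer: $- \frac{\sqrt{1099872 + 6 i \sqrt{31}}}{4} \approx -262.19 - 0.0039817 i$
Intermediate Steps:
$d{\left(r \right)} = \frac{r + i \sqrt{31}}{2 r}$ ($d{\left(r \right)} = \frac{r + \sqrt{-31}}{2 r} = \left(r + i \sqrt{31}\right) \frac{1}{2 r} = \frac{r + i \sqrt{31}}{2 r}$)
$y = \sqrt{\frac{3819}{2} + \frac{i \sqrt{31}}{96}}$ ($y = \sqrt{\frac{48 + i \sqrt{31}}{2 \cdot 48} + 1909} = \sqrt{\frac{1}{2} \cdot \frac{1}{48} \left(48 + i \sqrt{31}\right) + 1909} = \sqrt{\left(\frac{1}{2} + \frac{i \sqrt{31}}{96}\right) + 1909} = \sqrt{\frac{3819}{2} + \frac{i \sqrt{31}}{96}} \approx 43.698 + 0.0007 i$)
$y z = \frac{\sqrt{1099872 + 6 i \sqrt{31}}}{24} \left(-6\right) = - \frac{\sqrt{1099872 + 6 i \sqrt{31}}}{4}$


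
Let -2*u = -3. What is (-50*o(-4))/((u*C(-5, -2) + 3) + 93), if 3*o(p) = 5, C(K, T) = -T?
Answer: -250/297 ≈ -0.84175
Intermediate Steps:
u = 3/2 (u = -½*(-3) = 3/2 ≈ 1.5000)
o(p) = 5/3 (o(p) = (⅓)*5 = 5/3)
(-50*o(-4))/((u*C(-5, -2) + 3) + 93) = (-50*5/3)/((3*(-1*(-2))/2 + 3) + 93) = -250/(3*(((3/2)*2 + 3) + 93)) = -250/(3*((3 + 3) + 93)) = -250/(3*(6 + 93)) = -250/3/99 = -250/3*1/99 = -250/297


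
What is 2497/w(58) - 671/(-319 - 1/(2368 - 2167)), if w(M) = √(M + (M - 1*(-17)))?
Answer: 134871/64120 + 2497*√133/133 ≈ 218.62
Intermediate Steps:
w(M) = √(17 + 2*M) (w(M) = √(M + (M + 17)) = √(M + (17 + M)) = √(17 + 2*M))
2497/w(58) - 671/(-319 - 1/(2368 - 2167)) = 2497/(√(17 + 2*58)) - 671/(-319 - 1/(2368 - 2167)) = 2497/(√(17 + 116)) - 671/(-319 - 1/201) = 2497/(√133) - 671/(-319 - 1*1/201) = 2497*(√133/133) - 671/(-319 - 1/201) = 2497*√133/133 - 671/(-64120/201) = 2497*√133/133 - 671*(-201/64120) = 2497*√133/133 + 134871/64120 = 134871/64120 + 2497*√133/133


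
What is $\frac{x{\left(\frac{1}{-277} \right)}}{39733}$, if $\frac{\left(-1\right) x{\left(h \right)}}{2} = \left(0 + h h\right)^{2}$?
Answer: $- \frac{2}{233921658009253} \approx -8.5499 \cdot 10^{-15}$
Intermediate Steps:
$x{\left(h \right)} = - 2 h^{4}$ ($x{\left(h \right)} = - 2 \left(0 + h h\right)^{2} = - 2 \left(0 + h^{2}\right)^{2} = - 2 \left(h^{2}\right)^{2} = - 2 h^{4}$)
$\frac{x{\left(\frac{1}{-277} \right)}}{39733} = \frac{\left(-2\right) \left(\frac{1}{-277}\right)^{4}}{39733} = - 2 \left(- \frac{1}{277}\right)^{4} \cdot \frac{1}{39733} = \left(-2\right) \frac{1}{5887339441} \cdot \frac{1}{39733} = \left(- \frac{2}{5887339441}\right) \frac{1}{39733} = - \frac{2}{233921658009253}$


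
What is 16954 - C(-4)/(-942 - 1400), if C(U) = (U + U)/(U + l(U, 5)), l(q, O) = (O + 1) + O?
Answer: 138971934/8197 ≈ 16954.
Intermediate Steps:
l(q, O) = 1 + 2*O (l(q, O) = (1 + O) + O = 1 + 2*O)
C(U) = 2*U/(11 + U) (C(U) = (U + U)/(U + (1 + 2*5)) = (2*U)/(U + (1 + 10)) = (2*U)/(U + 11) = (2*U)/(11 + U) = 2*U/(11 + U))
16954 - C(-4)/(-942 - 1400) = 16954 - 2*(-4)/(11 - 4)/(-942 - 1400) = 16954 - 2*(-4)/7/(-2342) = 16954 - 2*(-4)*(⅐)*(-1)/2342 = 16954 - (-8)*(-1)/(7*2342) = 16954 - 1*4/8197 = 16954 - 4/8197 = 138971934/8197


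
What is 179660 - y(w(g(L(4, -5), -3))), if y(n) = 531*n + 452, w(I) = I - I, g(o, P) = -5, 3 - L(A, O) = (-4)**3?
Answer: 179208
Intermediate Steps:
L(A, O) = 67 (L(A, O) = 3 - 1*(-4)**3 = 3 - 1*(-64) = 3 + 64 = 67)
w(I) = 0
y(n) = 452 + 531*n
179660 - y(w(g(L(4, -5), -3))) = 179660 - (452 + 531*0) = 179660 - (452 + 0) = 179660 - 1*452 = 179660 - 452 = 179208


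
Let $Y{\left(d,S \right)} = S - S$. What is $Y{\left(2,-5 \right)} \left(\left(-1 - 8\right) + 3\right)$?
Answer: $0$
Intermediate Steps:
$Y{\left(d,S \right)} = 0$
$Y{\left(2,-5 \right)} \left(\left(-1 - 8\right) + 3\right) = 0 \left(\left(-1 - 8\right) + 3\right) = 0 \left(-9 + 3\right) = 0 \left(-6\right) = 0$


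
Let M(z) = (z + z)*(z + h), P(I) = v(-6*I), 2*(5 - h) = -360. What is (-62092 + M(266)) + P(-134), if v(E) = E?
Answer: 178644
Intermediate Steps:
h = 185 (h = 5 - ½*(-360) = 5 + 180 = 185)
P(I) = -6*I
M(z) = 2*z*(185 + z) (M(z) = (z + z)*(z + 185) = (2*z)*(185 + z) = 2*z*(185 + z))
(-62092 + M(266)) + P(-134) = (-62092 + 2*266*(185 + 266)) - 6*(-134) = (-62092 + 2*266*451) + 804 = (-62092 + 239932) + 804 = 177840 + 804 = 178644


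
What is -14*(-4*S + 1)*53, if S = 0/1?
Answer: -742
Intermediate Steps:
S = 0 (S = 0*1 = 0)
-14*(-4*S + 1)*53 = -14*(-4*0 + 1)*53 = -14*(0 + 1)*53 = -14*1*53 = -14*53 = -742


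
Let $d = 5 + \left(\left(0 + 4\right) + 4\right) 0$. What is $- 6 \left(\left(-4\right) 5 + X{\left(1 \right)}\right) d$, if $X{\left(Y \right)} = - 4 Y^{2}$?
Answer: $720$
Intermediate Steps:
$d = 5$ ($d = 5 + \left(4 + 4\right) 0 = 5 + 8 \cdot 0 = 5 + 0 = 5$)
$- 6 \left(\left(-4\right) 5 + X{\left(1 \right)}\right) d = - 6 \left(\left(-4\right) 5 - 4 \cdot 1^{2}\right) 5 = - 6 \left(-20 - 4\right) 5 = \left(-6\right) \left(-24\right) 5 = 144 \cdot 5 = 720$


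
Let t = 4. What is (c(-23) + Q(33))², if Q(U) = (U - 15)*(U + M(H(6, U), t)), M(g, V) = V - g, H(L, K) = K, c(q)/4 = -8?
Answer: 1600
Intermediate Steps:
c(q) = -32 (c(q) = 4*(-8) = -32)
Q(U) = -60 + 4*U (Q(U) = (U - 15)*(U + (4 - U)) = (-15 + U)*4 = -60 + 4*U)
(c(-23) + Q(33))² = (-32 + (-60 + 4*33))² = (-32 + (-60 + 132))² = (-32 + 72)² = 40² = 1600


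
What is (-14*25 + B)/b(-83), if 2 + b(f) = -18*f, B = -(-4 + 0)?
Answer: -173/746 ≈ -0.23190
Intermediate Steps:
B = 4 (B = -1*(-4) = 4)
b(f) = -2 - 18*f
(-14*25 + B)/b(-83) = (-14*25 + 4)/(-2 - 18*(-83)) = (-350 + 4)/(-2 + 1494) = -346/1492 = -346*1/1492 = -173/746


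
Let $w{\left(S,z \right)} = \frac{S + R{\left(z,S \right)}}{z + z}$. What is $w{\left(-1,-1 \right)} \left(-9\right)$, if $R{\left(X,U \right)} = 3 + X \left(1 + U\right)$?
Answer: $9$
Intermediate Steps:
$w{\left(S,z \right)} = \frac{3 + S + z + S z}{2 z}$ ($w{\left(S,z \right)} = \frac{S + \left(3 + z + S z\right)}{z + z} = \frac{3 + S + z + S z}{2 z}$)
$w{\left(-1,-1 \right)} \left(-9\right) = \frac{3 - 1 - 1 - -1}{2 \left(-1\right)} \left(-9\right) = \frac{1}{2} \left(-1\right) \left(3 - 1 - 1 + 1\right) \left(-9\right) = \frac{1}{2} \left(-1\right) 2 \left(-9\right) = \left(-1\right) \left(-9\right) = 9$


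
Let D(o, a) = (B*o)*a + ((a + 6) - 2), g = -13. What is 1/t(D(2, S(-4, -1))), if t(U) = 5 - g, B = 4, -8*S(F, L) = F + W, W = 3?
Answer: 1/18 ≈ 0.055556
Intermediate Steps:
S(F, L) = -3/8 - F/8 (S(F, L) = -(F + 3)/8 = -(3 + F)/8 = -3/8 - F/8)
D(o, a) = 4 + a + 4*a*o (D(o, a) = (4*o)*a + ((a + 6) - 2) = 4*a*o + ((6 + a) - 2) = 4*a*o + (4 + a) = 4 + a + 4*a*o)
t(U) = 18 (t(U) = 5 - 1*(-13) = 5 + 13 = 18)
1/t(D(2, S(-4, -1))) = 1/18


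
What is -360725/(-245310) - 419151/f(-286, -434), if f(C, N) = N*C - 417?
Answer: -11639544847/6069312834 ≈ -1.9178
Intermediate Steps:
f(C, N) = -417 + C*N (f(C, N) = C*N - 417 = -417 + C*N)
-360725/(-245310) - 419151/f(-286, -434) = -360725/(-245310) - 419151/(-417 - 286*(-434)) = -360725*(-1/245310) - 419151/(-417 + 124124) = 72145/49062 - 419151/123707 = -11639544847/6069312834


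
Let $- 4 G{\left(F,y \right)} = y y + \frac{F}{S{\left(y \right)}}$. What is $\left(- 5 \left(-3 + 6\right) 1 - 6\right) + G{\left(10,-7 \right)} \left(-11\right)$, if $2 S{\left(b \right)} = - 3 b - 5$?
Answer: $\frac{1875}{16} \approx 117.19$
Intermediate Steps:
$S{\left(b \right)} = - \frac{5}{2} - \frac{3 b}{2}$ ($S{\left(b \right)} = \frac{- 3 b - 5}{2} = \frac{-5 - 3 b}{2} = - \frac{5}{2} - \frac{3 b}{2}$)
$G{\left(F,y \right)} = - \frac{y^{2}}{4} - \frac{F}{4 \left(- \frac{5}{2} - \frac{3 y}{2}\right)}$ ($G{\left(F,y \right)} = - \frac{y y + \frac{F}{- \frac{5}{2} - \frac{3 y}{2}}}{4} = - \frac{y^{2} + \frac{F}{- \frac{5}{2} - \frac{3 y}{2}}}{4} = - \frac{y^{2}}{4} - \frac{F}{4 \left(- \frac{5}{2} - \frac{3 y}{2}\right)}$)
$\left(- 5 \left(-3 + 6\right) 1 - 6\right) + G{\left(10,-7 \right)} \left(-11\right) = \left(- 5 \left(-3 + 6\right) 1 - 6\right) + \frac{2 \cdot 10 - \left(-7\right)^{2} \left(5 + 3 \left(-7\right)\right)}{4 \left(5 + 3 \left(-7\right)\right)} \left(-11\right) = \left(\left(-5\right) 3 \cdot 1 - 6\right) + \frac{20 - 49 \left(5 - 21\right)}{4 \left(5 - 21\right)} \left(-11\right) = \left(\left(-15\right) 1 - 6\right) + \frac{20 - 49 \left(-16\right)}{4 \left(-16\right)} \left(-11\right) = \left(-15 - 6\right) + \frac{1}{4} \left(- \frac{1}{16}\right) \left(20 + 784\right) \left(-11\right) = -21 + \frac{1}{4} \left(- \frac{1}{16}\right) 804 \left(-11\right) = -21 - - \frac{2211}{16} = -21 + \frac{2211}{16} = \frac{1875}{16}$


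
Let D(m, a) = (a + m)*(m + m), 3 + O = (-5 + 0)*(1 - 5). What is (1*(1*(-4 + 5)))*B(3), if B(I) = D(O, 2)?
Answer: 646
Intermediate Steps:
O = 17 (O = -3 + (-5 + 0)*(1 - 5) = -3 - 5*(-4) = -3 + 20 = 17)
D(m, a) = 2*m*(a + m) (D(m, a) = (a + m)*(2*m) = 2*m*(a + m))
B(I) = 646 (B(I) = 2*17*(2 + 17) = 2*17*19 = 646)
(1*(1*(-4 + 5)))*B(3) = (1*(1*(-4 + 5)))*646 = (1*(1*1))*646 = (1*1)*646 = 1*646 = 646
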